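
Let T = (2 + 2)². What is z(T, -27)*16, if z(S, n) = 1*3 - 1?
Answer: 32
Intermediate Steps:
T = 16 (T = 4² = 16)
z(S, n) = 2 (z(S, n) = 3 - 1 = 2)
z(T, -27)*16 = 2*16 = 32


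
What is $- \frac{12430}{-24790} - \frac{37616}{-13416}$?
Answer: $\frac{13740769}{4157283} \approx 3.3052$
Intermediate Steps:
$- \frac{12430}{-24790} - \frac{37616}{-13416} = \left(-12430\right) \left(- \frac{1}{24790}\right) - - \frac{4702}{1677} = \frac{1243}{2479} + \frac{4702}{1677} = \frac{13740769}{4157283}$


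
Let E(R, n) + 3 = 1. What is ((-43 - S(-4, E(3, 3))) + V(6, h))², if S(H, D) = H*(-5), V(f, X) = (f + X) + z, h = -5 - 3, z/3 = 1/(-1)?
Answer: 4624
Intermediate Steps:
E(R, n) = -2 (E(R, n) = -3 + 1 = -2)
z = -3 (z = 3/(-1) = 3*(-1) = -3)
h = -8
V(f, X) = -3 + X + f (V(f, X) = (f + X) - 3 = (X + f) - 3 = -3 + X + f)
S(H, D) = -5*H
((-43 - S(-4, E(3, 3))) + V(6, h))² = ((-43 - (-5)*(-4)) + (-3 - 8 + 6))² = ((-43 - 1*20) - 5)² = ((-43 - 20) - 5)² = (-63 - 5)² = (-68)² = 4624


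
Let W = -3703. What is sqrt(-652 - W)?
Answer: 3*sqrt(339) ≈ 55.236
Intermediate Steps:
sqrt(-652 - W) = sqrt(-652 - 1*(-3703)) = sqrt(-652 + 3703) = sqrt(3051) = 3*sqrt(339)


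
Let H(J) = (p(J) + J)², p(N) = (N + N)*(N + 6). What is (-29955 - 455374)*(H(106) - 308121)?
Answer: -275916515045691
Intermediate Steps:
p(N) = 2*N*(6 + N) (p(N) = (2*N)*(6 + N) = 2*N*(6 + N))
H(J) = (J + 2*J*(6 + J))² (H(J) = (2*J*(6 + J) + J)² = (J + 2*J*(6 + J))²)
(-29955 - 455374)*(H(106) - 308121) = (-29955 - 455374)*(106²*(13 + 2*106)² - 308121) = -485329*(11236*(13 + 212)² - 308121) = -485329*(11236*225² - 308121) = -485329*(11236*50625 - 308121) = -485329*(568822500 - 308121) = -485329*568514379 = -275916515045691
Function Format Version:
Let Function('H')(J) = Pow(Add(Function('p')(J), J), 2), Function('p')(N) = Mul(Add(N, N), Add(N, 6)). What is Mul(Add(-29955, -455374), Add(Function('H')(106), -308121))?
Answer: -275916515045691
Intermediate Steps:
Function('p')(N) = Mul(2, N, Add(6, N)) (Function('p')(N) = Mul(Mul(2, N), Add(6, N)) = Mul(2, N, Add(6, N)))
Function('H')(J) = Pow(Add(J, Mul(2, J, Add(6, J))), 2) (Function('H')(J) = Pow(Add(Mul(2, J, Add(6, J)), J), 2) = Pow(Add(J, Mul(2, J, Add(6, J))), 2))
Mul(Add(-29955, -455374), Add(Function('H')(106), -308121)) = Mul(Add(-29955, -455374), Add(Mul(Pow(106, 2), Pow(Add(13, Mul(2, 106)), 2)), -308121)) = Mul(-485329, Add(Mul(11236, Pow(Add(13, 212), 2)), -308121)) = Mul(-485329, Add(Mul(11236, Pow(225, 2)), -308121)) = Mul(-485329, Add(Mul(11236, 50625), -308121)) = Mul(-485329, Add(568822500, -308121)) = Mul(-485329, 568514379) = -275916515045691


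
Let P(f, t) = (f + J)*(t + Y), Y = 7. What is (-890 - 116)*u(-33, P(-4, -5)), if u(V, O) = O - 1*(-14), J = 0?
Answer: -6036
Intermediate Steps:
P(f, t) = f*(7 + t) (P(f, t) = (f + 0)*(t + 7) = f*(7 + t))
u(V, O) = 14 + O (u(V, O) = O + 14 = 14 + O)
(-890 - 116)*u(-33, P(-4, -5)) = (-890 - 116)*(14 - 4*(7 - 5)) = -1006*(14 - 4*2) = -1006*(14 - 8) = -1006*6 = -6036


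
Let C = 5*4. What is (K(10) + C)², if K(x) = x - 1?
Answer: 841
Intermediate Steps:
K(x) = -1 + x
C = 20
(K(10) + C)² = ((-1 + 10) + 20)² = (9 + 20)² = 29² = 841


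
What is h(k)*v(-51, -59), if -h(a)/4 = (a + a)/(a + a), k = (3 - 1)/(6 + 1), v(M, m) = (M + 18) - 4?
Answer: 148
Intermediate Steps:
v(M, m) = 14 + M (v(M, m) = (18 + M) - 4 = 14 + M)
k = 2/7 ≈ 0.28571
h(a) = -4 (h(a) = -4*(a + a)/(a + a) = -4*2*a/(2*a) = -4*2*a*1/(2*a) = -4*1 = -4)
h(k)*v(-51, -59) = -4*(14 - 51) = -4*(-37) = 148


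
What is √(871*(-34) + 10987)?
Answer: I*√18627 ≈ 136.48*I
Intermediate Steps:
√(871*(-34) + 10987) = √(-29614 + 10987) = √(-18627) = I*√18627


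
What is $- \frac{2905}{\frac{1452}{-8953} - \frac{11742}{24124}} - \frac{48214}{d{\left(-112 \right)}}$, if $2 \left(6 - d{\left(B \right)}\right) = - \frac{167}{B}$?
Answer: $- \frac{387586553281522}{82480731399} \approx -4699.1$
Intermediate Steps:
$d{\left(B \right)} = 6 + \frac{167}{2 B}$ ($d{\left(B \right)} = 6 - \frac{\left(-167\right) \frac{1}{B}}{2} = 6 + \frac{167}{2 B}$)
$- \frac{2905}{\frac{1452}{-8953} - \frac{11742}{24124}} - \frac{48214}{d{\left(-112 \right)}} = - \frac{2905}{\frac{1452}{-8953} - \frac{11742}{24124}} - \frac{48214}{6 + \frac{167}{2 \left(-112\right)}} = - \frac{2905}{1452 \left(- \frac{1}{8953}\right) - \frac{5871}{12062}} - \frac{48214}{6 + \frac{167}{2} \left(- \frac{1}{112}\right)} = - \frac{2905}{- \frac{1452}{8953} - \frac{5871}{12062}} - \frac{48214}{6 - \frac{167}{224}} = - \frac{2905}{- \frac{70077087}{107991086}} - \frac{48214}{\frac{1177}{224}} = \left(-2905\right) \left(- \frac{107991086}{70077087}\right) - \frac{10799936}{1177} = \frac{313714104830}{70077087} - \frac{10799936}{1177} = - \frac{387586553281522}{82480731399}$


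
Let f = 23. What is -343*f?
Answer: -7889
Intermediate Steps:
-343*f = -343*23 = -7889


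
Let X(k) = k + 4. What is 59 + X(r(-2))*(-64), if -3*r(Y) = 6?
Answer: -69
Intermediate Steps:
r(Y) = -2 (r(Y) = -⅓*6 = -2)
X(k) = 4 + k
59 + X(r(-2))*(-64) = 59 + (4 - 2)*(-64) = 59 + 2*(-64) = 59 - 128 = -69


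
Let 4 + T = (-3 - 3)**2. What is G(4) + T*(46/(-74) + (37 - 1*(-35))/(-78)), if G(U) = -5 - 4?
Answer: -28105/481 ≈ -58.430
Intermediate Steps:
G(U) = -9
T = 32 (T = -4 + (-3 - 3)**2 = -4 + (-6)**2 = -4 + 36 = 32)
G(4) + T*(46/(-74) + (37 - 1*(-35))/(-78)) = -9 + 32*(46/(-74) + (37 - 1*(-35))/(-78)) = -9 + 32*(46*(-1/74) + (37 + 35)*(-1/78)) = -9 + 32*(-23/37 + 72*(-1/78)) = -9 + 32*(-23/37 - 12/13) = -9 + 32*(-743/481) = -9 - 23776/481 = -28105/481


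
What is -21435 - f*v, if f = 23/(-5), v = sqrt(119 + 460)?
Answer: -21435 + 23*sqrt(579)/5 ≈ -21324.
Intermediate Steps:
v = sqrt(579) ≈ 24.062
f = -23/5 (f = 23*(-1/5) = -23/5 ≈ -4.6000)
-21435 - f*v = -21435 - (-23)*sqrt(579)/5 = -21435 + 23*sqrt(579)/5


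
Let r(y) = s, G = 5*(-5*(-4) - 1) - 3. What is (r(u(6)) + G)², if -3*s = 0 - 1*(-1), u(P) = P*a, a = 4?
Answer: 75625/9 ≈ 8402.8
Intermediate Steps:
u(P) = 4*P (u(P) = P*4 = 4*P)
G = 92 (G = 5*(20 - 1) - 3 = 5*19 - 3 = 95 - 3 = 92)
s = -⅓ (s = -(0 - 1*(-1))/3 = -(0 + 1)/3 = -⅓*1 = -⅓ ≈ -0.33333)
r(y) = -⅓
(r(u(6)) + G)² = (-⅓ + 92)² = (275/3)² = 75625/9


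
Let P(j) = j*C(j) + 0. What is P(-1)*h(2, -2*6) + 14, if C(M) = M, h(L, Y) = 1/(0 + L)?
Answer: 29/2 ≈ 14.500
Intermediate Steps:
h(L, Y) = 1/L
P(j) = j² (P(j) = j*j + 0 = j² + 0 = j²)
P(-1)*h(2, -2*6) + 14 = (-1)²/2 + 14 = 1*(½) + 14 = ½ + 14 = 29/2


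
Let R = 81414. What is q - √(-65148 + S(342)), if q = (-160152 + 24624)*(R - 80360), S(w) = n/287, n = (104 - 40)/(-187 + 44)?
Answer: -142846512 - 2*I*√27433231929103/41041 ≈ -1.4285e+8 - 255.24*I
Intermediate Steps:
n = -64/143 (n = 64/(-143) = 64*(-1/143) = -64/143 ≈ -0.44755)
S(w) = -64/41041 (S(w) = -64/143/287 = -64/143*1/287 = -64/41041)
q = -142846512 (q = (-160152 + 24624)*(81414 - 80360) = -135528*1054 = -142846512)
q - √(-65148 + S(342)) = -142846512 - √(-65148 - 64/41041) = -142846512 - √(-2673739132/41041) = -142846512 - 2*I*√27433231929103/41041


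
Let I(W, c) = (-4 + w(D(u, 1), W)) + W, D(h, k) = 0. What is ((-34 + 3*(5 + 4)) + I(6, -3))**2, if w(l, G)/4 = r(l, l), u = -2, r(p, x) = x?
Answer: 25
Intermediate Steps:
w(l, G) = 4*l
I(W, c) = -4 + W (I(W, c) = (-4 + 4*0) + W = (-4 + 0) + W = -4 + W)
((-34 + 3*(5 + 4)) + I(6, -3))**2 = ((-34 + 3*(5 + 4)) + (-4 + 6))**2 = ((-34 + 3*9) + 2)**2 = ((-34 + 27) + 2)**2 = (-7 + 2)**2 = (-5)**2 = 25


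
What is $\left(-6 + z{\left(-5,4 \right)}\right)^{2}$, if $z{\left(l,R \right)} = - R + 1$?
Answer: $81$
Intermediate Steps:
$z{\left(l,R \right)} = 1 - R$
$\left(-6 + z{\left(-5,4 \right)}\right)^{2} = \left(-6 + \left(1 - 4\right)\right)^{2} = \left(-6 - 3\right)^{2} = \left(-9\right)^{2} = 81$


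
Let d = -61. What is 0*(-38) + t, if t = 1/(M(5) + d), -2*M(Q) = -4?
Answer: -1/59 ≈ -0.016949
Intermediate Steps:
M(Q) = 2 (M(Q) = -½*(-4) = 2)
t = -1/59 (t = 1/(2 - 61) = 1/(-59) = -1/59 ≈ -0.016949)
0*(-38) + t = 0*(-38) - 1/59 = 0 - 1/59 = -1/59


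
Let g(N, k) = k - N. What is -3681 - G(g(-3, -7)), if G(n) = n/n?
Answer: -3682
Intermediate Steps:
G(n) = 1
-3681 - G(g(-3, -7)) = -3681 - 1*1 = -3681 - 1 = -3682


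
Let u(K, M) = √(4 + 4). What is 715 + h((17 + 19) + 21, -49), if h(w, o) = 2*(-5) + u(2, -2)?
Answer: 705 + 2*√2 ≈ 707.83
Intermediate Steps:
u(K, M) = 2*√2 (u(K, M) = √8 = 2*√2)
h(w, o) = -10 + 2*√2 (h(w, o) = 2*(-5) + 2*√2 = -10 + 2*√2)
715 + h((17 + 19) + 21, -49) = 715 + (-10 + 2*√2) = 705 + 2*√2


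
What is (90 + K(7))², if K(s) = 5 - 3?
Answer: 8464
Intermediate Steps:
K(s) = 2
(90 + K(7))² = (90 + 2)² = 92² = 8464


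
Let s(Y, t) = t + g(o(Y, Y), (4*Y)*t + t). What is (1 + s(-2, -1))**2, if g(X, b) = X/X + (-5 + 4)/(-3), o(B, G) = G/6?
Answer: 16/9 ≈ 1.7778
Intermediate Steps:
o(B, G) = G/6 (o(B, G) = G*(1/6) = G/6)
g(X, b) = 4/3 (g(X, b) = 1 - 1*(-1/3) = 1 + 1/3 = 4/3)
s(Y, t) = 4/3 + t (s(Y, t) = t + 4/3 = 4/3 + t)
(1 + s(-2, -1))**2 = (1 + (4/3 - 1))**2 = (1 + 1/3)**2 = (4/3)**2 = 16/9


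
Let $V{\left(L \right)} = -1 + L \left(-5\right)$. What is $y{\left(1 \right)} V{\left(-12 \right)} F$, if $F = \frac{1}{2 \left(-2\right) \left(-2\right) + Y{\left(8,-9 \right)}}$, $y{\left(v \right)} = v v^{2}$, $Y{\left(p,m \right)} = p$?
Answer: $\frac{59}{16} \approx 3.6875$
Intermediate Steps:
$V{\left(L \right)} = -1 - 5 L$
$y{\left(v \right)} = v^{3}$
$F = \frac{1}{16}$ ($F = \frac{1}{2 \left(-2\right) \left(-2\right) + 8} = \frac{1}{\left(-4\right) \left(-2\right) + 8} = \frac{1}{8 + 8} = \frac{1}{16} \approx 0.0625$)
$y{\left(1 \right)} V{\left(-12 \right)} F = 1^{3} \left(-1 - -60\right) \frac{1}{16} = 1 \left(-1 + 60\right) \frac{1}{16} = 1 \cdot 59 \cdot \frac{1}{16} = 59 \cdot \frac{1}{16} = \frac{59}{16}$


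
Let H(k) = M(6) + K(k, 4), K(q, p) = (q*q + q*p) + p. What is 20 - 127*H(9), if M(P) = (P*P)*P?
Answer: -42779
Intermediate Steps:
K(q, p) = p + q² + p*q (K(q, p) = (q² + p*q) + p = p + q² + p*q)
M(P) = P³ (M(P) = P²*P = P³)
H(k) = 220 + k² + 4*k (H(k) = 6³ + (4 + k² + 4*k) = 216 + (4 + k² + 4*k) = 220 + k² + 4*k)
20 - 127*H(9) = 20 - 127*(220 + 9² + 4*9) = 20 - 127*(220 + 81 + 36) = 20 - 127*337 = 20 - 42799 = -42779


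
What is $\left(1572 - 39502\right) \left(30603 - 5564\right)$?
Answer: $-949729270$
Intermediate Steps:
$\left(1572 - 39502\right) \left(30603 - 5564\right) = \left(-37930\right) 25039 = -949729270$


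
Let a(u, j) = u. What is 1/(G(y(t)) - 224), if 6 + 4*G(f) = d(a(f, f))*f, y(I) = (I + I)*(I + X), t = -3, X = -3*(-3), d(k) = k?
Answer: 2/197 ≈ 0.010152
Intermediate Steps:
X = 9
y(I) = 2*I*(9 + I) (y(I) = (I + I)*(I + 9) = (2*I)*(9 + I) = 2*I*(9 + I))
G(f) = -3/2 + f**2/4 (G(f) = -3/2 + (f*f)/4 = -3/2 + f**2/4)
1/(G(y(t)) - 224) = 1/((-3/2 + (2*(-3)*(9 - 3))**2/4) - 224) = 1/((-3/2 + (2*(-3)*6)**2/4) - 224) = 1/((-3/2 + (1/4)*(-36)**2) - 224) = 1/((-3/2 + (1/4)*1296) - 224) = 1/((-3/2 + 324) - 224) = 1/(645/2 - 224) = 1/(197/2) = 2/197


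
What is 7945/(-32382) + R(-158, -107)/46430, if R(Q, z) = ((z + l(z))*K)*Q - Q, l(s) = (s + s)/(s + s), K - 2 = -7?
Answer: -219674191/107392590 ≈ -2.0455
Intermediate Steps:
K = -5 (K = 2 - 7 = -5)
l(s) = 1 (l(s) = (2*s)/((2*s)) = (2*s)*(1/(2*s)) = 1)
R(Q, z) = -Q + Q*(-5 - 5*z) (R(Q, z) = ((z + 1)*(-5))*Q - Q = ((1 + z)*(-5))*Q - Q = (-5 - 5*z)*Q - Q = Q*(-5 - 5*z) - Q = -Q + Q*(-5 - 5*z))
7945/(-32382) + R(-158, -107)/46430 = 7945/(-32382) - 1*(-158)*(6 + 5*(-107))/46430 = 7945*(-1/32382) - 1*(-158)*(6 - 535)*(1/46430) = -1135/4626 - 1*(-158)*(-529)*(1/46430) = -1135/4626 - 83582*1/46430 = -1135/4626 - 41791/23215 = -219674191/107392590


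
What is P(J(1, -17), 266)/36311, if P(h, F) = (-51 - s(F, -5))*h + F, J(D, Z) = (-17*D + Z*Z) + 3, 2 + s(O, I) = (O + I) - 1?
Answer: -84709/36311 ≈ -2.3329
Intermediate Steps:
s(O, I) = -3 + I + O (s(O, I) = -2 + ((O + I) - 1) = -2 + ((I + O) - 1) = -2 + (-1 + I + O) = -3 + I + O)
J(D, Z) = 3 + Z² - 17*D (J(D, Z) = (-17*D + Z²) + 3 = (Z² - 17*D) + 3 = 3 + Z² - 17*D)
P(h, F) = F + h*(-43 - F) (P(h, F) = (-51 - (-3 - 5 + F))*h + F = (-51 - (-8 + F))*h + F = (-51 + (8 - F))*h + F = (-43 - F)*h + F = h*(-43 - F) + F = F + h*(-43 - F))
P(J(1, -17), 266)/36311 = (266 - 43*(3 + (-17)² - 17*1) - 1*266*(3 + (-17)² - 17*1))/36311 = (266 - 43*(3 + 289 - 17) - 1*266*(3 + 289 - 17))*(1/36311) = (266 - 43*275 - 1*266*275)*(1/36311) = (266 - 11825 - 73150)*(1/36311) = -84709*1/36311 = -84709/36311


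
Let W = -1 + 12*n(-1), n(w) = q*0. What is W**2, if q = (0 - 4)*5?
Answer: 1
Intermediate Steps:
q = -20 (q = -4*5 = -20)
n(w) = 0 (n(w) = -20*0 = 0)
W = -1 (W = -1 + 12*0 = -1 + 0 = -1)
W**2 = (-1)**2 = 1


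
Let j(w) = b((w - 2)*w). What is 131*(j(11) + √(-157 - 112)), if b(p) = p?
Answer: 12969 + 131*I*√269 ≈ 12969.0 + 2148.6*I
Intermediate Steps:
j(w) = w*(-2 + w) (j(w) = (w - 2)*w = (-2 + w)*w = w*(-2 + w))
131*(j(11) + √(-157 - 112)) = 131*(11*(-2 + 11) + √(-157 - 112)) = 131*(11*9 + √(-269)) = 131*(99 + I*√269) = 12969 + 131*I*√269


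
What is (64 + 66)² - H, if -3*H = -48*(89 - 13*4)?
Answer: 16308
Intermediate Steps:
H = 592 (H = -(-16)*(89 - 13*4) = -(-16)*(89 - 52) = -(-16)*37 = -⅓*(-1776) = 592)
(64 + 66)² - H = (64 + 66)² - 1*592 = 130² - 592 = 16900 - 592 = 16308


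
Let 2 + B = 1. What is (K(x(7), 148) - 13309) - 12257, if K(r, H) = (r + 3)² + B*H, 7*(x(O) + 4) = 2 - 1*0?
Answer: -1259961/49 ≈ -25714.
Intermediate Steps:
B = -1 (B = -2 + 1 = -1)
x(O) = -26/7 (x(O) = -4 + (2 - 1*0)/7 = -4 + (2 + 0)/7 = -4 + (⅐)*2 = -4 + 2/7 = -26/7)
K(r, H) = (3 + r)² - H (K(r, H) = (r + 3)² - H = (3 + r)² - H)
(K(x(7), 148) - 13309) - 12257 = (((3 - 26/7)² - 1*148) - 13309) - 12257 = (((-5/7)² - 148) - 13309) - 12257 = ((25/49 - 148) - 13309) - 12257 = (-7227/49 - 13309) - 12257 = -659368/49 - 12257 = -1259961/49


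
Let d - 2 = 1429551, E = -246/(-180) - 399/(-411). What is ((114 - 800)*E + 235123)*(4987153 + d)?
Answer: 1026421775904728/685 ≈ 1.4984e+12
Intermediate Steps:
E = 9607/4110 (E = -246*(-1/180) - 399*(-1/411) = 41/30 + 133/137 = 9607/4110 ≈ 2.3375)
d = 1429553 (d = 2 + 1429551 = 1429553)
((114 - 800)*E + 235123)*(4987153 + d) = ((114 - 800)*(9607/4110) + 235123)*(4987153 + 1429553) = (-686*9607/4110 + 235123)*6416706 = (-3295201/2055 + 235123)*6416706 = (479882564/2055)*6416706 = 1026421775904728/685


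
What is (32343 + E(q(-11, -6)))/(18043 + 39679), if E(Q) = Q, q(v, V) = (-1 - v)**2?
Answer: 32443/57722 ≈ 0.56206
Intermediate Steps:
(32343 + E(q(-11, -6)))/(18043 + 39679) = (32343 + (1 - 11)**2)/(18043 + 39679) = (32343 + (-10)**2)/57722 = (32343 + 100)*(1/57722) = 32443*(1/57722) = 32443/57722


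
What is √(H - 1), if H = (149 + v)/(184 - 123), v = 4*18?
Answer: 4*√610/61 ≈ 1.6196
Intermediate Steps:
v = 72
H = 221/61 (H = (149 + 72)/(184 - 123) = 221/61 ≈ 3.6230)
√(H - 1) = √(221/61 - 1) = √(160/61) = 4*√610/61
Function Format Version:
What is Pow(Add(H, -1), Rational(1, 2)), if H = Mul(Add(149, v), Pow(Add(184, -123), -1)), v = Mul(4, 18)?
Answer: Mul(Rational(4, 61), Pow(610, Rational(1, 2))) ≈ 1.6196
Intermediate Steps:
v = 72
H = Rational(221, 61) (H = Mul(Add(149, 72), Pow(Add(184, -123), -1)) = Mul(221, Pow(61, -1)) = Mul(221, Rational(1, 61)) = Rational(221, 61) ≈ 3.6230)
Pow(Add(H, -1), Rational(1, 2)) = Pow(Add(Rational(221, 61), -1), Rational(1, 2)) = Pow(Rational(160, 61), Rational(1, 2)) = Mul(Rational(4, 61), Pow(610, Rational(1, 2)))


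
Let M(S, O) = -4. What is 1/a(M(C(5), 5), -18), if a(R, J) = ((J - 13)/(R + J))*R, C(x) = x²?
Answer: -11/62 ≈ -0.17742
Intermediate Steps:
a(R, J) = R*(-13 + J)/(J + R) (a(R, J) = ((-13 + J)/(J + R))*R = R*(-13 + J)/(J + R))
1/a(M(C(5), 5), -18) = 1/(-4*(-13 - 18)/(-18 - 4)) = 1/(-4*(-31)/(-22)) = 1/(-4*(-1/22)*(-31)) = 1/(-62/11) = -11/62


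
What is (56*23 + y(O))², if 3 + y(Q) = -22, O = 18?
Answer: 1595169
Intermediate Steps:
y(Q) = -25 (y(Q) = -3 - 22 = -25)
(56*23 + y(O))² = (56*23 - 25)² = (1288 - 25)² = 1263² = 1595169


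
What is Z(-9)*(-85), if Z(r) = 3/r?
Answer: 85/3 ≈ 28.333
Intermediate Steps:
Z(-9)*(-85) = (3/(-9))*(-85) = (3*(-⅑))*(-85) = -⅓*(-85) = 85/3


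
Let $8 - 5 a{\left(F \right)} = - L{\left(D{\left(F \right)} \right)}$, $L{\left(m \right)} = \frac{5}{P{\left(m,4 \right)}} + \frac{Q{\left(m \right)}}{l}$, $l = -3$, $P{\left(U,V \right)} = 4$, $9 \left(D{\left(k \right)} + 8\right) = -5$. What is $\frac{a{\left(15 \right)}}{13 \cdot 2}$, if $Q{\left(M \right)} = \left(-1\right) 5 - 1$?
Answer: $\frac{9}{104} \approx 0.086538$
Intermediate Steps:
$D{\left(k \right)} = - \frac{77}{9}$ ($D{\left(k \right)} = -8 + \frac{1}{9} \left(-5\right) = -8 - \frac{5}{9} = - \frac{77}{9}$)
$Q{\left(M \right)} = -6$ ($Q{\left(M \right)} = -5 - 1 = -6$)
$L{\left(m \right)} = \frac{13}{4}$ ($L{\left(m \right)} = \frac{5}{4} - \frac{6}{-3} = 5 \cdot \frac{1}{4} - -2 = \frac{5}{4} + 2 = \frac{13}{4}$)
$a{\left(F \right)} = \frac{9}{4}$ ($a{\left(F \right)} = \frac{8}{5} - \frac{\left(-1\right) \frac{13}{4}}{5} = \frac{8}{5} - - \frac{13}{20} = \frac{8}{5} + \frac{13}{20} = \frac{9}{4}$)
$\frac{a{\left(15 \right)}}{13 \cdot 2} = \frac{9}{4 \cdot 13 \cdot 2} = \frac{9}{4 \cdot 26} = \frac{9}{4} \cdot \frac{1}{26} = \frac{9}{104}$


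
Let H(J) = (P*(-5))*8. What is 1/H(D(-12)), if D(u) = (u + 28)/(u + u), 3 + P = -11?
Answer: 1/560 ≈ 0.0017857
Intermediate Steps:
P = -14 (P = -3 - 11 = -14)
D(u) = (28 + u)/(2*u) (D(u) = (28 + u)/((2*u)) = (28 + u)*(1/(2*u)) = (28 + u)/(2*u))
H(J) = 560 (H(J) = -14*(-5)*8 = 70*8 = 560)
1/H(D(-12)) = 1/560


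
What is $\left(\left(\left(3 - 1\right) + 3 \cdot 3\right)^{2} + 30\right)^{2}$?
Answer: $22801$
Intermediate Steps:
$\left(\left(\left(3 - 1\right) + 3 \cdot 3\right)^{2} + 30\right)^{2} = \left(\left(\left(3 - 1\right) + 9\right)^{2} + 30\right)^{2} = \left(\left(2 + 9\right)^{2} + 30\right)^{2} = \left(11^{2} + 30\right)^{2} = \left(121 + 30\right)^{2} = 151^{2} = 22801$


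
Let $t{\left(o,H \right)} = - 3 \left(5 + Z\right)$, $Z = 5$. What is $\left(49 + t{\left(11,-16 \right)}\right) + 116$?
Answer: $135$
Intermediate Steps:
$t{\left(o,H \right)} = -30$ ($t{\left(o,H \right)} = - 3 \left(5 + 5\right) = \left(-3\right) 10 = -30$)
$\left(49 + t{\left(11,-16 \right)}\right) + 116 = \left(49 - 30\right) + 116 = 19 + 116 = 135$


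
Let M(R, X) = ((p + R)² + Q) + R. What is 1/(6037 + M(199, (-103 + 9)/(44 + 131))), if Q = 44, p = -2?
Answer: 1/45089 ≈ 2.2178e-5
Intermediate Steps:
M(R, X) = 44 + R + (-2 + R)² (M(R, X) = ((-2 + R)² + 44) + R = (44 + (-2 + R)²) + R = 44 + R + (-2 + R)²)
1/(6037 + M(199, (-103 + 9)/(44 + 131))) = 1/(6037 + (44 + 199 + (-2 + 199)²)) = 1/(6037 + (44 + 199 + 197²)) = 1/(6037 + (44 + 199 + 38809)) = 1/(6037 + 39052) = 1/45089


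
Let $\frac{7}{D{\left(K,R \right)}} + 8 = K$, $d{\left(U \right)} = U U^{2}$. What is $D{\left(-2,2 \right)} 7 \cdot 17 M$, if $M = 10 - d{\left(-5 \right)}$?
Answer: $- \frac{22491}{2} \approx -11246.0$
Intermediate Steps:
$d{\left(U \right)} = U^{3}$
$M = 135$ ($M = 10 - \left(-5\right)^{3} = 10 - -125 = 10 + 125 = 135$)
$D{\left(K,R \right)} = \frac{7}{-8 + K}$
$D{\left(-2,2 \right)} 7 \cdot 17 M = \frac{7}{-8 - 2} \cdot 7 \cdot 17 \cdot 135 = \frac{7}{-10} \cdot 119 \cdot 135 = 7 \left(- \frac{1}{10}\right) 16065 = \left(- \frac{7}{10}\right) 16065 = - \frac{22491}{2}$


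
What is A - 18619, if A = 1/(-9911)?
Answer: -184532910/9911 ≈ -18619.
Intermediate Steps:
A = -1/9911 ≈ -0.00010090
A - 18619 = -1/9911 - 18619 = -184532910/9911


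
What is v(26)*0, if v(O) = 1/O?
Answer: 0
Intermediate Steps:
v(26)*0 = 0/26 = (1/26)*0 = 0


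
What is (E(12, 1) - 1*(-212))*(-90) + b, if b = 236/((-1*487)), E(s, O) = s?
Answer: -9818156/487 ≈ -20161.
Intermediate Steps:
b = -236/487 (b = 236/(-487) = 236*(-1/487) = -236/487 ≈ -0.48460)
(E(12, 1) - 1*(-212))*(-90) + b = (12 - 1*(-212))*(-90) - 236/487 = (12 + 212)*(-90) - 236/487 = 224*(-90) - 236/487 = -20160 - 236/487 = -9818156/487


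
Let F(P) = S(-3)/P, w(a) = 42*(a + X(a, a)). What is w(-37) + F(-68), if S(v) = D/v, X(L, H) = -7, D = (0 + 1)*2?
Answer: -188495/102 ≈ -1848.0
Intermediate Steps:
D = 2 (D = 1*2 = 2)
S(v) = 2/v
w(a) = -294 + 42*a (w(a) = 42*(a - 7) = 42*(-7 + a) = -294 + 42*a)
F(P) = -2/(3*P) (F(P) = (2/(-3))/P = (2*(-⅓))/P = -2/(3*P))
w(-37) + F(-68) = (-294 + 42*(-37)) - ⅔/(-68) = (-294 - 1554) - ⅔*(-1/68) = -1848 + 1/102 = -188495/102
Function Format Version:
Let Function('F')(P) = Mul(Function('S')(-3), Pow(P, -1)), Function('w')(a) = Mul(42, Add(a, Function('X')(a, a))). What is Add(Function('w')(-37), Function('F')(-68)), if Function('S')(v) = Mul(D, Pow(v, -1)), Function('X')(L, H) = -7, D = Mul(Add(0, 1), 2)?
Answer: Rational(-188495, 102) ≈ -1848.0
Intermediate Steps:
D = 2 (D = Mul(1, 2) = 2)
Function('S')(v) = Mul(2, Pow(v, -1))
Function('w')(a) = Add(-294, Mul(42, a)) (Function('w')(a) = Mul(42, Add(a, -7)) = Mul(42, Add(-7, a)) = Add(-294, Mul(42, a)))
Function('F')(P) = Mul(Rational(-2, 3), Pow(P, -1)) (Function('F')(P) = Mul(Mul(2, Pow(-3, -1)), Pow(P, -1)) = Mul(Mul(2, Rational(-1, 3)), Pow(P, -1)) = Mul(Rational(-2, 3), Pow(P, -1)))
Add(Function('w')(-37), Function('F')(-68)) = Add(Add(-294, Mul(42, -37)), Mul(Rational(-2, 3), Pow(-68, -1))) = Add(Add(-294, -1554), Mul(Rational(-2, 3), Rational(-1, 68))) = Add(-1848, Rational(1, 102)) = Rational(-188495, 102)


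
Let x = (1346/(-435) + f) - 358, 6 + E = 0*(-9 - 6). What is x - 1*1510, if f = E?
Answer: -816536/435 ≈ -1877.1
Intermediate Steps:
E = -6 (E = -6 + 0*(-9 - 6) = -6 + 0*(-15) = -6 + 0 = -6)
f = -6
x = -159686/435 (x = (1346/(-435) - 6) - 358 = (1346*(-1/435) - 6) - 358 = (-1346/435 - 6) - 358 = -3956/435 - 358 = -159686/435 ≈ -367.09)
x - 1*1510 = -159686/435 - 1*1510 = -159686/435 - 1510 = -816536/435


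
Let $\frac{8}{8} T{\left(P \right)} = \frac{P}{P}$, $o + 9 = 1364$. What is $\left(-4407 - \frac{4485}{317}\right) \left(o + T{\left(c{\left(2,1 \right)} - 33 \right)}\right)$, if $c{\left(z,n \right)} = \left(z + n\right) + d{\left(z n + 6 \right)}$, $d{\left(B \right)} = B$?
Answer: $- \frac{1900439424}{317} \approx -5.9951 \cdot 10^{6}$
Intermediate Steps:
$o = 1355$ ($o = -9 + 1364 = 1355$)
$c{\left(z,n \right)} = 6 + n + z + n z$ ($c{\left(z,n \right)} = \left(z + n\right) + \left(z n + 6\right) = \left(n + z\right) + \left(n z + 6\right) = \left(n + z\right) + \left(6 + n z\right) = 6 + n + z + n z$)
$T{\left(P \right)} = 1$ ($T{\left(P \right)} = \frac{P}{P} = 1$)
$\left(-4407 - \frac{4485}{317}\right) \left(o + T{\left(c{\left(2,1 \right)} - 33 \right)}\right) = \left(-4407 - \frac{4485}{317}\right) \left(1355 + 1\right) = \left(-4407 - \frac{4485}{317}\right) 1356 = \left(- \frac{1401504}{317}\right) 1356 = - \frac{1900439424}{317}$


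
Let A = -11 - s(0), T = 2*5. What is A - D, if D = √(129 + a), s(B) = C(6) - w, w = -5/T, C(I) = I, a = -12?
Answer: -35/2 - 3*√13 ≈ -28.317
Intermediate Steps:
T = 10
w = -½ (w = -5/10 = -5*⅒ = -½ ≈ -0.50000)
s(B) = 13/2 (s(B) = 6 - 1*(-½) = 6 + ½ = 13/2)
A = -35/2 (A = -11 - 1*13/2 = -11 - 13/2 = -35/2 ≈ -17.500)
D = 3*√13 (D = √(129 - 12) = √117 = 3*√13 ≈ 10.817)
A - D = -35/2 - 3*√13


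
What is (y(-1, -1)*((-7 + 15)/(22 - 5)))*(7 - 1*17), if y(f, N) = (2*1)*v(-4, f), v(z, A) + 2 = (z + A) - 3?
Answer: 1600/17 ≈ 94.118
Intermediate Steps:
v(z, A) = -5 + A + z (v(z, A) = -2 + ((z + A) - 3) = -2 + ((A + z) - 3) = -2 + (-3 + A + z) = -5 + A + z)
y(f, N) = -18 + 2*f (y(f, N) = (2*1)*(-5 + f - 4) = 2*(-9 + f) = -18 + 2*f)
(y(-1, -1)*((-7 + 15)/(22 - 5)))*(7 - 1*17) = ((-18 + 2*(-1))*((-7 + 15)/(22 - 5)))*(7 - 1*17) = ((-18 - 2)*(8/17))*(7 - 17) = -160/17*(-10) = 1600/17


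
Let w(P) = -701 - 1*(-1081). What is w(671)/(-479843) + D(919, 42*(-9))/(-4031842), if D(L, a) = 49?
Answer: -1555612267/1934651160806 ≈ -0.00080408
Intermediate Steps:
w(P) = 380 (w(P) = -701 + 1081 = 380)
w(671)/(-479843) + D(919, 42*(-9))/(-4031842) = 380/(-479843) + 49/(-4031842) = 380*(-1/479843) + 49*(-1/4031842) = -380/479843 - 49/4031842 = -1555612267/1934651160806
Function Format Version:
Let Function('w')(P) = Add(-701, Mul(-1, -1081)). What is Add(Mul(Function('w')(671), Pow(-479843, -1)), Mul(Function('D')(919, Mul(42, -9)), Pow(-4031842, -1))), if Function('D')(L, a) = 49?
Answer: Rational(-1555612267, 1934651160806) ≈ -0.00080408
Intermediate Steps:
Function('w')(P) = 380 (Function('w')(P) = Add(-701, 1081) = 380)
Add(Mul(Function('w')(671), Pow(-479843, -1)), Mul(Function('D')(919, Mul(42, -9)), Pow(-4031842, -1))) = Add(Mul(380, Pow(-479843, -1)), Mul(49, Pow(-4031842, -1))) = Add(Mul(380, Rational(-1, 479843)), Mul(49, Rational(-1, 4031842))) = Add(Rational(-380, 479843), Rational(-49, 4031842)) = Rational(-1555612267, 1934651160806)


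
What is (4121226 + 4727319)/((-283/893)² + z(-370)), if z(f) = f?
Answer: -2352087787235/98325347 ≈ -23921.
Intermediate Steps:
(4121226 + 4727319)/((-283/893)² + z(-370)) = (4121226 + 4727319)/((-283/893)² - 370) = 8848545/((-283*1/893)² - 370) = 8848545/((-283/893)² - 370) = 8848545/(80089/797449 - 370) = 8848545/(-294976041/797449) = 8848545*(-797449/294976041) = -2352087787235/98325347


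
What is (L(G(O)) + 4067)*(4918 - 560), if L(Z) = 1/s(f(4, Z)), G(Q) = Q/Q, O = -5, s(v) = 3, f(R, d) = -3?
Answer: 53176316/3 ≈ 1.7725e+7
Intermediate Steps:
G(Q) = 1
L(Z) = ⅓ (L(Z) = 1/3 = ⅓)
(L(G(O)) + 4067)*(4918 - 560) = (⅓ + 4067)*(4918 - 560) = (12202/3)*4358 = 53176316/3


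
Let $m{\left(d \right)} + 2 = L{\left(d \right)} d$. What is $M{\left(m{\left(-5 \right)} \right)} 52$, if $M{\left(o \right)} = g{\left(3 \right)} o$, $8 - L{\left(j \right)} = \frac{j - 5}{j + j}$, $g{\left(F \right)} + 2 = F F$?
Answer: $-13468$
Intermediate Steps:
$g{\left(F \right)} = -2 + F^{2}$ ($g{\left(F \right)} = -2 + F F = -2 + F^{2}$)
$L{\left(j \right)} = 8 - \frac{-5 + j}{2 j}$ ($L{\left(j \right)} = 8 - \frac{j - 5}{j + j} = 8 - \frac{-5 + j}{2 j}$)
$m{\left(d \right)} = \frac{1}{2} + \frac{15 d}{2}$ ($m{\left(d \right)} = -2 + \frac{5 \left(1 + 3 d\right)}{2 d} d = -2 + \left(\frac{5}{2} + \frac{15 d}{2}\right) = \frac{1}{2} + \frac{15 d}{2}$)
$M{\left(o \right)} = 7 o$ ($M{\left(o \right)} = \left(-2 + 3^{2}\right) o = \left(-2 + 9\right) o = 7 o$)
$M{\left(m{\left(-5 \right)} \right)} 52 = 7 \left(\frac{1}{2} + \frac{15}{2} \left(-5\right)\right) 52 = 7 \left(\frac{1}{2} - \frac{75}{2}\right) 52 = 7 \left(-37\right) 52 = \left(-259\right) 52 = -13468$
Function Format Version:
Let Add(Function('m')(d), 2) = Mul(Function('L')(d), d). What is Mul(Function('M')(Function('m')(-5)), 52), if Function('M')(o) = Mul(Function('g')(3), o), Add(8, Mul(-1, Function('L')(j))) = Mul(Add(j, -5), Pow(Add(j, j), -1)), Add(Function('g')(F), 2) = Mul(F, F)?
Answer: -13468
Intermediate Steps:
Function('g')(F) = Add(-2, Pow(F, 2)) (Function('g')(F) = Add(-2, Mul(F, F)) = Add(-2, Pow(F, 2)))
Function('L')(j) = Add(8, Mul(Rational(-1, 2), Pow(j, -1), Add(-5, j))) (Function('L')(j) = Add(8, Mul(-1, Mul(Add(j, -5), Pow(Add(j, j), -1)))) = Add(8, Mul(-1, Mul(Add(-5, j), Pow(Mul(2, j), -1)))) = Add(8, Mul(-1, Mul(Add(-5, j), Mul(Rational(1, 2), Pow(j, -1))))) = Add(8, Mul(-1, Mul(Rational(1, 2), Pow(j, -1), Add(-5, j)))) = Add(8, Mul(Rational(-1, 2), Pow(j, -1), Add(-5, j))))
Function('m')(d) = Add(Rational(1, 2), Mul(Rational(15, 2), d)) (Function('m')(d) = Add(-2, Mul(Mul(Rational(5, 2), Pow(d, -1), Add(1, Mul(3, d))), d)) = Add(-2, Add(Rational(5, 2), Mul(Rational(15, 2), d))) = Add(Rational(1, 2), Mul(Rational(15, 2), d)))
Function('M')(o) = Mul(7, o) (Function('M')(o) = Mul(Add(-2, Pow(3, 2)), o) = Mul(Add(-2, 9), o) = Mul(7, o))
Mul(Function('M')(Function('m')(-5)), 52) = Mul(Mul(7, Add(Rational(1, 2), Mul(Rational(15, 2), -5))), 52) = Mul(Mul(7, Add(Rational(1, 2), Rational(-75, 2))), 52) = Mul(Mul(7, -37), 52) = Mul(-259, 52) = -13468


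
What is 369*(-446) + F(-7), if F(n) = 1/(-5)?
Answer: -822871/5 ≈ -1.6457e+5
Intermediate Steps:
F(n) = -1/5
369*(-446) + F(-7) = 369*(-446) - 1/5 = -164574 - 1/5 = -822871/5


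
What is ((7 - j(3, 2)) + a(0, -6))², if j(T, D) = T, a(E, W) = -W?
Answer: 100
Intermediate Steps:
((7 - j(3, 2)) + a(0, -6))² = ((7 - 1*3) - 1*(-6))² = ((7 - 3) + 6)² = (4 + 6)² = 10² = 100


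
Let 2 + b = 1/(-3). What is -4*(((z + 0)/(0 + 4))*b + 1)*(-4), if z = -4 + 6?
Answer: -8/3 ≈ -2.6667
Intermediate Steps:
z = 2
b = -7/3 (b = -2 + 1/(-3) = -2 - ⅓ = -7/3 ≈ -2.3333)
-4*(((z + 0)/(0 + 4))*b + 1)*(-4) = -4*(((2 + 0)/(0 + 4))*(-7/3) + 1)*(-4) = -4*((2/4)*(-7/3) + 1)*(-4) = -4*((2*(¼))*(-7/3) + 1)*(-4) = -4*((½)*(-7/3) + 1)*(-4) = -4*(-7/6 + 1)*(-4) = -4*(-⅙)*(-4) = (⅔)*(-4) = -8/3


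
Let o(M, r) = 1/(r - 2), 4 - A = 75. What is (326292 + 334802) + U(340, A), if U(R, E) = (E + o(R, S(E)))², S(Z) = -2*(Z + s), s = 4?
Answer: 11606717497/17424 ≈ 6.6613e+5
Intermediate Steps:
A = -71 (A = 4 - 1*75 = 4 - 75 = -71)
S(Z) = -8 - 2*Z (S(Z) = -2*(Z + 4) = -2*(4 + Z) = -8 - 2*Z)
o(M, r) = 1/(-2 + r)
U(R, E) = (E + 1/(-10 - 2*E))² (U(R, E) = (E + 1/(-2 + (-8 - 2*E)))² = (E + 1/(-10 - 2*E))²)
(326292 + 334802) + U(340, A) = (326292 + 334802) + (-71 - 1/(10 + 2*(-71)))² = 661094 + (-71 - 1/(10 - 142))² = 661094 + (-71 - 1/(-132))² = 661094 + (-71 - 1*(-1/132))² = 661094 + (-71 + 1/132)² = 661094 + (-9371/132)² = 661094 + 87815641/17424 = 11606717497/17424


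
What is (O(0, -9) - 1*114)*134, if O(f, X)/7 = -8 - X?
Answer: -14338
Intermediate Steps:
O(f, X) = -56 - 7*X (O(f, X) = 7*(-8 - X) = -56 - 7*X)
(O(0, -9) - 1*114)*134 = ((-56 - 7*(-9)) - 1*114)*134 = ((-56 + 63) - 114)*134 = (7 - 114)*134 = -107*134 = -14338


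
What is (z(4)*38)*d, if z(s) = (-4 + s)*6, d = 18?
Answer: 0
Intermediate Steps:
z(s) = -24 + 6*s
(z(4)*38)*d = ((-24 + 6*4)*38)*18 = ((-24 + 24)*38)*18 = (0*38)*18 = 0*18 = 0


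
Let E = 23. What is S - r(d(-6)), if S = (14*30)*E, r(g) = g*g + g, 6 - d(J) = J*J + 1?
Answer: 8730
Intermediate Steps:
d(J) = 5 - J² (d(J) = 6 - (J*J + 1) = 6 - (J² + 1) = 6 - (1 + J²) = 6 + (-1 - J²) = 5 - J²)
r(g) = g + g² (r(g) = g² + g = g + g²)
S = 9660 (S = (14*30)*23 = 420*23 = 9660)
S - r(d(-6)) = 9660 - (5 - 1*(-6)²)*(1 + (5 - 1*(-6)²)) = 9660 - (5 - 1*36)*(1 + (5 - 1*36)) = 9660 - (5 - 36)*(1 + (5 - 36)) = 9660 - (-31)*(1 - 31) = 9660 - (-31)*(-30) = 9660 - 1*930 = 9660 - 930 = 8730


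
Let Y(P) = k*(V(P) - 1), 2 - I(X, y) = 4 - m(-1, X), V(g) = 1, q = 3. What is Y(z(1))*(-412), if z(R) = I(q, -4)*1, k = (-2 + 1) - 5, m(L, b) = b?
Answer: 0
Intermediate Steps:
k = -6 (k = -1 - 5 = -6)
I(X, y) = -2 + X (I(X, y) = 2 - (4 - X) = 2 + (-4 + X) = -2 + X)
z(R) = 1 (z(R) = (-2 + 3)*1 = 1*1 = 1)
Y(P) = 0 (Y(P) = -6*(1 - 1) = -6*0 = 0)
Y(z(1))*(-412) = 0*(-412) = 0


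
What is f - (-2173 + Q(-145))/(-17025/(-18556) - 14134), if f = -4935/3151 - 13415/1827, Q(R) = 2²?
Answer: -13681873152908318/1509761021425083 ≈ -9.0623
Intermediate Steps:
Q(R) = 4
f = -51286910/5756877 (f = -4935*1/3151 - 13415*1/1827 = -4935/3151 - 13415/1827 = -51286910/5756877 ≈ -8.9088)
f - (-2173 + Q(-145))/(-17025/(-18556) - 14134) = -51286910/5756877 - (-2173 + 4)/(-17025/(-18556) - 14134) = -51286910/5756877 - (-2169)/(-17025*(-1/18556) - 14134) = -51286910/5756877 - (-2169)/(17025/18556 - 14134) = -51286910/5756877 - (-2169)/(-262253479/18556) = -51286910/5756877 - (-2169)*(-18556)/262253479 = -51286910/5756877 - 1*40247964/262253479 = -51286910/5756877 - 40247964/262253479 = -13681873152908318/1509761021425083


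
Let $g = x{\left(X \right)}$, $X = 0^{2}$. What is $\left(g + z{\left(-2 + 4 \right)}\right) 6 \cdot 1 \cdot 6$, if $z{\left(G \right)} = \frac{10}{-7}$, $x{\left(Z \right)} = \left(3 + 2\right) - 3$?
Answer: $\frac{144}{7} \approx 20.571$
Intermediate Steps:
$X = 0$
$x{\left(Z \right)} = 2$ ($x{\left(Z \right)} = 5 - 3 = 2$)
$z{\left(G \right)} = - \frac{10}{7}$ ($z{\left(G \right)} = 10 \left(- \frac{1}{7}\right) = - \frac{10}{7}$)
$g = 2$
$\left(g + z{\left(-2 + 4 \right)}\right) 6 \cdot 1 \cdot 6 = \left(2 - \frac{10}{7}\right) 6 \cdot 1 \cdot 6 = \frac{4 \cdot 6 \cdot 6}{7} = \frac{4}{7} \cdot 36 = \frac{144}{7}$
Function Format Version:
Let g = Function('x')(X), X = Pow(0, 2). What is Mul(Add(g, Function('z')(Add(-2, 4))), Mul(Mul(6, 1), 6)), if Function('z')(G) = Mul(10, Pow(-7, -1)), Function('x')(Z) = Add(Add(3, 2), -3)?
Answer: Rational(144, 7) ≈ 20.571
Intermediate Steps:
X = 0
Function('x')(Z) = 2 (Function('x')(Z) = Add(5, -3) = 2)
Function('z')(G) = Rational(-10, 7) (Function('z')(G) = Mul(10, Rational(-1, 7)) = Rational(-10, 7))
g = 2
Mul(Add(g, Function('z')(Add(-2, 4))), Mul(Mul(6, 1), 6)) = Mul(Add(2, Rational(-10, 7)), Mul(Mul(6, 1), 6)) = Mul(Rational(4, 7), Mul(6, 6)) = Mul(Rational(4, 7), 36) = Rational(144, 7)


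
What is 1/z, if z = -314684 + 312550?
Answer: -1/2134 ≈ -0.00046860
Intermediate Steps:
z = -2134
1/z = 1/(-2134) = -1/2134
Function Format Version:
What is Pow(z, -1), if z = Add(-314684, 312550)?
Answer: Rational(-1, 2134) ≈ -0.00046860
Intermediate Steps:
z = -2134
Pow(z, -1) = Pow(-2134, -1) = Rational(-1, 2134)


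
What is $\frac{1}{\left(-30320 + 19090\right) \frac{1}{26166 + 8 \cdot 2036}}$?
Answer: $- \frac{21227}{5615} \approx -3.7804$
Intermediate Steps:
$\frac{1}{\left(-30320 + 19090\right) \frac{1}{26166 + 8 \cdot 2036}} = \frac{1}{\left(-11230\right) \frac{1}{26166 + 16288}} = \frac{1}{\left(-11230\right) \frac{1}{42454}} = \frac{1}{- \frac{5615}{21227}} = - \frac{21227}{5615}$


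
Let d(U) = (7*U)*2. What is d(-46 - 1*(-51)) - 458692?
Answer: -458622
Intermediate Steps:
d(U) = 14*U
d(-46 - 1*(-51)) - 458692 = 14*(-46 - 1*(-51)) - 458692 = 14*(-46 + 51) - 458692 = 14*5 - 458692 = 70 - 458692 = -458622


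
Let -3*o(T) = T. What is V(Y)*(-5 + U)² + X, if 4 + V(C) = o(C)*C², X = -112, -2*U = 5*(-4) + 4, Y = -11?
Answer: 3845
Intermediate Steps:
o(T) = -T/3
U = 8 (U = -(5*(-4) + 4)/2 = -(-20 + 4)/2 = -½*(-16) = 8)
V(C) = -4 - C³/3 (V(C) = -4 + (-C/3)*C² = -4 - C³/3)
V(Y)*(-5 + U)² + X = (-4 - ⅓*(-11)³)*(-5 + 8)² - 112 = (-4 - ⅓*(-1331))*3² - 112 = (-4 + 1331/3)*9 - 112 = (1319/3)*9 - 112 = 3957 - 112 = 3845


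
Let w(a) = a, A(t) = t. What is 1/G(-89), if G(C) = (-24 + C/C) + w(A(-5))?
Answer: -1/28 ≈ -0.035714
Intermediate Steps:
G(C) = -28 (G(C) = (-24 + C/C) - 5 = (-24 + 1) - 5 = -23 - 5 = -28)
1/G(-89) = 1/(-28) = -1/28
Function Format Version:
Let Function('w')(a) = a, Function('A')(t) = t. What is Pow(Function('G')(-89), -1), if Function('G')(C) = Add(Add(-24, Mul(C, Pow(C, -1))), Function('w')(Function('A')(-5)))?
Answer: Rational(-1, 28) ≈ -0.035714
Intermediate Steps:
Function('G')(C) = -28 (Function('G')(C) = Add(Add(-24, Mul(C, Pow(C, -1))), -5) = Add(Add(-24, 1), -5) = Add(-23, -5) = -28)
Pow(Function('G')(-89), -1) = Pow(-28, -1) = Rational(-1, 28)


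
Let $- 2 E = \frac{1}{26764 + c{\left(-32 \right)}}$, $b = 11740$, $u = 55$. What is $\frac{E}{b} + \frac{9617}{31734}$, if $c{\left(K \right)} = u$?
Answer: $\frac{3027961096153}{9991610474040} \approx 0.30305$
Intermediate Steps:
$c{\left(K \right)} = 55$
$E = - \frac{1}{53638}$ ($E = - \frac{1}{2 \left(26764 + 55\right)} = - \frac{1}{2 \cdot 26819} = \left(- \frac{1}{2}\right) \frac{1}{26819} = - \frac{1}{53638} \approx -1.8644 \cdot 10^{-5}$)
$\frac{E}{b} + \frac{9617}{31734} = - \frac{1}{53638 \cdot 11740} + \frac{9617}{31734} = \left(- \frac{1}{53638}\right) \frac{1}{11740} + 9617 \cdot \frac{1}{31734} = - \frac{1}{629710120} + \frac{9617}{31734} = \frac{3027961096153}{9991610474040}$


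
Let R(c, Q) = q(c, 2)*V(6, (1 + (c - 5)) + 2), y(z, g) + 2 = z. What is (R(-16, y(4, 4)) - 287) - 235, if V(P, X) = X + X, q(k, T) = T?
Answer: -594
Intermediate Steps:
V(P, X) = 2*X
y(z, g) = -2 + z
R(c, Q) = -8 + 4*c (R(c, Q) = 2*(2*((1 + (c - 5)) + 2)) = 2*(2*((1 + (-5 + c)) + 2)) = 2*(2*((-4 + c) + 2)) = 2*(2*(-2 + c)) = 2*(-4 + 2*c) = -8 + 4*c)
(R(-16, y(4, 4)) - 287) - 235 = ((-8 + 4*(-16)) - 287) - 235 = ((-8 - 64) - 287) - 235 = (-72 - 287) - 235 = -359 - 235 = -594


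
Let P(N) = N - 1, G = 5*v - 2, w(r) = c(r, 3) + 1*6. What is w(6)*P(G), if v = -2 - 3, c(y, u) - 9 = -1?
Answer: -392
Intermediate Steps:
c(y, u) = 8 (c(y, u) = 9 - 1 = 8)
v = -5
w(r) = 14 (w(r) = 8 + 1*6 = 8 + 6 = 14)
G = -27 (G = 5*(-5) - 2 = -25 - 2 = -27)
P(N) = -1 + N
w(6)*P(G) = 14*(-1 - 27) = 14*(-28) = -392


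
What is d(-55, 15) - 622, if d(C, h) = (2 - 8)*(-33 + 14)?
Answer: -508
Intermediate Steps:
d(C, h) = 114 (d(C, h) = -6*(-19) = 114)
d(-55, 15) - 622 = 114 - 622 = -508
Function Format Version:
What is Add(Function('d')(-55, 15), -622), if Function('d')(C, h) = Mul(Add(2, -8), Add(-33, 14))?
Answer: -508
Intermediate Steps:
Function('d')(C, h) = 114 (Function('d')(C, h) = Mul(-6, -19) = 114)
Add(Function('d')(-55, 15), -622) = Add(114, -622) = -508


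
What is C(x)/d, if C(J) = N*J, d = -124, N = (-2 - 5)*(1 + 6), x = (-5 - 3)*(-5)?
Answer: 490/31 ≈ 15.806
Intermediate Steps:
x = 40 (x = -8*(-5) = 40)
N = -49 (N = -7*7 = -49)
C(J) = -49*J
C(x)/d = -49*40/(-124) = -1960*(-1/124) = 490/31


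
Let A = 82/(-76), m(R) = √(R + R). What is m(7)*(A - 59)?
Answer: -2283*√14/38 ≈ -224.79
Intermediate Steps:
m(R) = √2*√R (m(R) = √(2*R) = √2*√R)
A = -41/38 (A = 82*(-1/76) = -41/38 ≈ -1.0789)
m(7)*(A - 59) = (√2*√7)*(-41/38 - 59) = √14*(-2283/38) = -2283*√14/38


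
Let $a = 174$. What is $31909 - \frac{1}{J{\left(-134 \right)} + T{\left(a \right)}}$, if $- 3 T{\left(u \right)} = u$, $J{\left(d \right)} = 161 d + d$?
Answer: $\frac{694531295}{21766} \approx 31909.0$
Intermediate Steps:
$J{\left(d \right)} = 162 d$
$T{\left(u \right)} = - \frac{u}{3}$
$31909 - \frac{1}{J{\left(-134 \right)} + T{\left(a \right)}} = 31909 - \frac{1}{162 \left(-134\right) - 58} = 31909 - \frac{1}{-21708 - 58} = 31909 - \frac{1}{-21766} = 31909 - - \frac{1}{21766} = 31909 + \frac{1}{21766} = \frac{694531295}{21766}$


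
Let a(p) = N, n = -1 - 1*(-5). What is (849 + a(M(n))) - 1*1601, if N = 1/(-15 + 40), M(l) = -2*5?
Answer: -18799/25 ≈ -751.96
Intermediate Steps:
n = 4 (n = -1 + 5 = 4)
M(l) = -10
N = 1/25 ≈ 0.040000
a(p) = 1/25
(849 + a(M(n))) - 1*1601 = (849 + 1/25) - 1*1601 = 21226/25 - 1601 = -18799/25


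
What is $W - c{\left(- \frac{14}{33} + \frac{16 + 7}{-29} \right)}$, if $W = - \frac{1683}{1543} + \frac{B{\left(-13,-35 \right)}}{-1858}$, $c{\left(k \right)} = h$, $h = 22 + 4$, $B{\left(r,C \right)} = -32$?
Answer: $- \frac{38808441}{1433447} \approx -27.074$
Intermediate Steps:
$h = 26$
$c{\left(k \right)} = 26$
$W = - \frac{1538819}{1433447}$ ($W = - \frac{1683}{1543} - \frac{32}{-1858} = \left(-1683\right) \frac{1}{1543} - - \frac{16}{929} = - \frac{1683}{1543} + \frac{16}{929} = - \frac{1538819}{1433447} \approx -1.0735$)
$W - c{\left(- \frac{14}{33} + \frac{16 + 7}{-29} \right)} = - \frac{1538819}{1433447} - 26 = - \frac{38808441}{1433447}$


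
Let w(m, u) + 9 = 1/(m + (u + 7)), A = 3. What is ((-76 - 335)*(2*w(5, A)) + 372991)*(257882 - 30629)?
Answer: 432160439763/5 ≈ 8.6432e+10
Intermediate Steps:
w(m, u) = -9 + 1/(7 + m + u) (w(m, u) = -9 + 1/(m + (u + 7)) = -9 + 1/(m + (7 + u)) = -9 + 1/(7 + m + u))
((-76 - 335)*(2*w(5, A)) + 372991)*(257882 - 30629) = ((-76 - 335)*(2*((-62 - 9*5 - 9*3)/(7 + 5 + 3))) + 372991)*(257882 - 30629) = (-822*(-62 - 45 - 27)/15 + 372991)*227253 = (-822*(1/15)*(-134) + 372991)*227253 = (-822*(-134)/15 + 372991)*227253 = (-411*(-268/15) + 372991)*227253 = (36716/5 + 372991)*227253 = (1901671/5)*227253 = 432160439763/5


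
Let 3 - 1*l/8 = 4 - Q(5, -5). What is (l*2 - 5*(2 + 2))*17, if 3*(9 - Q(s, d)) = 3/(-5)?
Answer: 9452/5 ≈ 1890.4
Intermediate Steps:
Q(s, d) = 46/5 (Q(s, d) = 9 - 1/(-5) = 9 - (-1)/5 = 9 - 1/3*(-3/5) = 9 + 1/5 = 46/5)
l = 328/5 (l = 24 - 8*(4 - 1*46/5) = 24 - 8*(4 - 46/5) = 24 - 8*(-26/5) = 24 + 208/5 = 328/5 ≈ 65.600)
(l*2 - 5*(2 + 2))*17 = ((328/5)*2 - 5*(2 + 2))*17 = (656/5 - 5*4)*17 = (656/5 - 20)*17 = (556/5)*17 = 9452/5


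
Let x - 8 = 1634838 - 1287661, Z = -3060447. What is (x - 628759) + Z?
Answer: -3342021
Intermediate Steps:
x = 347185 (x = 8 + (1634838 - 1287661) = 8 + 347177 = 347185)
(x - 628759) + Z = (347185 - 628759) - 3060447 = -281574 - 3060447 = -3342021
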